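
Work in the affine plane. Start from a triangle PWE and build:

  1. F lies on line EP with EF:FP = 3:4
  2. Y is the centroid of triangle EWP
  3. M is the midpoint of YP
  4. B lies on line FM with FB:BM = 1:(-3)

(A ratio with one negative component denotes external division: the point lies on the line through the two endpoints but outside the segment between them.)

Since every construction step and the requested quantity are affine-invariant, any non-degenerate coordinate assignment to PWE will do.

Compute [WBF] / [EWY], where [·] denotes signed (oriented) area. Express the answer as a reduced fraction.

[WBF]:[EWY] = -13/28

Assign P = (0, 0), W = (1, 0), E = (0, 1) — the answer is frame-independent, so this choice is without loss of generality.
1. F lies on line EP with EF:FP = 3:4 ⇒ F = (0, 4/7)
2. Y is the centroid of triangle EWP ⇒ Y = (1/3, 1/3)
3. M is the midpoint of YP ⇒ M = (1/6, 1/6)
4. B lies on line FM with FB:BM = 1:(-3) ⇒ B = (-1/12, 65/84)
2·[WBF] = 13/84, 2·[EWY] = -1/3
[WBF]:[EWY] = 13/84:-1/3 = -13/28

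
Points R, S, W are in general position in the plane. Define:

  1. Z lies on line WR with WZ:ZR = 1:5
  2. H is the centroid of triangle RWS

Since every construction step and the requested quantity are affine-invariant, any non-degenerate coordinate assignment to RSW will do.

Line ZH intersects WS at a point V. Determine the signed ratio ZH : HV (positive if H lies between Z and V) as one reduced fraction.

ZH:HV = -1/2

Choose coordinates R = (0, 0), S = (1, 0), W = (0, 1).
1. Z lies on line WR with WZ:ZR = 1:5 ⇒ Z = (0, 5/6)
2. H is the centroid of triangle RWS ⇒ H = (1/3, 1/3)
line ZH meets WS at V = (-1/3, 4/3)
H = Z + t·(V−Z) with t = -1, so ZH:HV = -1:2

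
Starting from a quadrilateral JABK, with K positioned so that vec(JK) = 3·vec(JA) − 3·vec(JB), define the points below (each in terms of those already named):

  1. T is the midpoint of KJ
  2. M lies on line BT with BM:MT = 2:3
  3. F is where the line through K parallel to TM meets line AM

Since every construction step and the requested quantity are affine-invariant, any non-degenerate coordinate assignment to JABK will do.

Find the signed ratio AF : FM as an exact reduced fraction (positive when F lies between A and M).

Assign J = (0, 0), A = (1, 0), B = (0, 1), K = (3, -3) — the answer is frame-independent, so this choice is without loss of generality.
1. T is the midpoint of KJ ⇒ T = (3/2, -3/2)
2. M lies on line BT with BM:MT = 2:3 ⇒ M = (3/5, 0)
3. F is where the line through K parallel to TM meets line AM ⇒ F = (6/5, 0)
F = A + t·(M−A) with t = -1/2, so AF:FM = t:(1−t) = -1/2:3/2

AF:FM = -1/3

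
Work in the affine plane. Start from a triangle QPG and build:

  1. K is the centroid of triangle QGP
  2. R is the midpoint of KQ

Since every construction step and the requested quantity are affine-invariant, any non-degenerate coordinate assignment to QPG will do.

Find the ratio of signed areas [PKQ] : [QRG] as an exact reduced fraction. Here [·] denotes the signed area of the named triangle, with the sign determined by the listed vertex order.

Choose coordinates Q = (0, 0), P = (1, 0), G = (0, 1).
1. K is the centroid of triangle QGP ⇒ K = (1/3, 1/3)
2. R is the midpoint of KQ ⇒ R = (1/6, 1/6)
2·[PKQ] = 1/3, 2·[QRG] = 1/6
[PKQ]:[QRG] = 1/3:1/6 = 2

[PKQ]:[QRG] = 2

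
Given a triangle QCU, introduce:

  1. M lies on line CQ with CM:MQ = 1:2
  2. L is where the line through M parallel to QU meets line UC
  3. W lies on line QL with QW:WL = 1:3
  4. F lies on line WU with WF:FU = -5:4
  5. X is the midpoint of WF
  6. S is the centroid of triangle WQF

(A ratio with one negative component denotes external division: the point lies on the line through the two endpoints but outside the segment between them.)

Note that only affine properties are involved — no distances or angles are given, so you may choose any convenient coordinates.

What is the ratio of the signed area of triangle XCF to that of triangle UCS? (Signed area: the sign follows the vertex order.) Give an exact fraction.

Set Q = (0, 0), C = (1, 0), U = (0, 1); any affine frame gives the same invariant.
1. M lies on line CQ with CM:MQ = 1:2 ⇒ M = (2/3, 0)
2. L is where the line through M parallel to QU meets line UC ⇒ L = (2/3, 1/3)
3. W lies on line QL with QW:WL = 1:3 ⇒ W = (1/6, 1/12)
4. F lies on line WU with WF:FU = -5:4 ⇒ F = (-2/3, 14/3)
5. X is the midpoint of WF ⇒ X = (-1/4, 19/8)
6. S is the centroid of triangle WQF ⇒ S = (-1/6, 19/12)
2·[XCF] = 15/8, 2·[UCS] = 5/12
[XCF]:[UCS] = 15/8:5/12 = 9/2

[XCF]:[UCS] = 9/2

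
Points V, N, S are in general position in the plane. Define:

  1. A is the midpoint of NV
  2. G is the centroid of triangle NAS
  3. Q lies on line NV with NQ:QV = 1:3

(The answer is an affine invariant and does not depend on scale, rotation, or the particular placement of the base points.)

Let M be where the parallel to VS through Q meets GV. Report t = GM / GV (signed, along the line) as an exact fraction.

t = -1/2

Set V = (0, 0), N = (1, 0), S = (0, 1); any affine frame gives the same invariant.
1. A is the midpoint of NV ⇒ A = (1/2, 0)
2. G is the centroid of triangle NAS ⇒ G = (1/2, 1/3)
3. Q lies on line NV with NQ:QV = 1:3 ⇒ Q = (3/4, 0)
through Q parallel to VS: direction (0, 1); meets GV at M = (3/4, 1/2)
M = G + t·(V−G) with t = -1/2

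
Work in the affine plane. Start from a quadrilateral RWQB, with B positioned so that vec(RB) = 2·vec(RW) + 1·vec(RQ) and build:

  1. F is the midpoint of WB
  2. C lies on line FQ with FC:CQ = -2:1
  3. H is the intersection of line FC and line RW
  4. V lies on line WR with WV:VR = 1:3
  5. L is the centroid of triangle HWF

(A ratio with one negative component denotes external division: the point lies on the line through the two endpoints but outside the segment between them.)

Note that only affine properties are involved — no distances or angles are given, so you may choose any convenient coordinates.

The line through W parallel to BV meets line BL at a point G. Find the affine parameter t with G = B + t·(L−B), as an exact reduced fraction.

Choose coordinates R = (0, 0), W = (1, 0), Q = (0, 1), B = (2, 1).
1. F is the midpoint of WB ⇒ F = (3/2, 1/2)
2. C lies on line FQ with FC:CQ = -2:1 ⇒ C = (-3/2, 3/2)
3. H is the intersection of line FC and line RW ⇒ H = (3, 0)
4. V lies on line WR with WV:VR = 1:3 ⇒ V = (3/4, 0)
5. L is the centroid of triangle HWF ⇒ L = (11/6, 1/6)
through W parallel to BV: direction (-5/4, -1); meets BL at G = (41/21, 16/21)
G = B + t·(L−B) with t = 2/7

t = 2/7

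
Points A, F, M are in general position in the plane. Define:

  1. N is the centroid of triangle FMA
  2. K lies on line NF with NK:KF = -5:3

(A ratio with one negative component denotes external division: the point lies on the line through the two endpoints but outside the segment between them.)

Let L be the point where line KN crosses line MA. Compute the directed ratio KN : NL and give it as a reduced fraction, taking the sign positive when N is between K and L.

Work in coordinates with A = (0, 0), F = (1, 0), M = (0, 1).
1. N is the centroid of triangle FMA ⇒ N = (1/3, 1/3)
2. K lies on line NF with NK:KF = -5:3 ⇒ K = (2, -1/2)
line KN meets MA at L = (0, 1/2)
N = K + t·(L−K) with t = 5/6, so KN:NL = 5/6:1/6

KN:NL = 5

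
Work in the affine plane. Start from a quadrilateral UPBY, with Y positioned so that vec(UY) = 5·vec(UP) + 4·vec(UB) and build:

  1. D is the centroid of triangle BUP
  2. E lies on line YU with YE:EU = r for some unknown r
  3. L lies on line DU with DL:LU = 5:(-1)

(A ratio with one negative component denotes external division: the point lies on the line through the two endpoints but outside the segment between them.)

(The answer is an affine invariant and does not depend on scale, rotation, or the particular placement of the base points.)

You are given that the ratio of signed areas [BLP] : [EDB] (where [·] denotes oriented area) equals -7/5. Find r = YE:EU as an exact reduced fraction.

r = 3

Assign U = (0, 0), P = (1, 0), B = (0, 1), Y = (5, 4) — the answer is frame-independent, so this choice is without loss of generality.
1. D is the centroid of triangle BUP ⇒ D = (1/3, 1/3)
2. With YE:EU = r, write λ = r/(r+1) so E = Y + λ·(U−Y); E is affine-linear in λ
3. L lies on line DU with DL:LU = 5:(-1) ⇒ L = (-1/12, -1/12)
Every point depending on E is an affine combination of E and λ-independent points, so each such coordinate is linear in λ; the λ² term in each signed area is a multiple of (U−Y)×(U−Y) = 0, so 2·[BLP] and 2·[EDB] are each linear in λ. Evaluating at λ=0 and λ=1:
  2·[BLP] = 7/6,   2·[EDB] = 14/3·λ − 13/3
So [BLP]:[EDB] = (7/6) / (14/3·λ − 13/3). Setting this equal to -7/5:
  7/6 = -7/5·(14/3·λ − 13/3)  ⇒  λ = 3/4
Then r = λ/(1−λ) = (3/4)/(1/4) = 3. Check: with r = 3, E = (5/4, 1) and [BLP]:[EDB] = -7/5 as required.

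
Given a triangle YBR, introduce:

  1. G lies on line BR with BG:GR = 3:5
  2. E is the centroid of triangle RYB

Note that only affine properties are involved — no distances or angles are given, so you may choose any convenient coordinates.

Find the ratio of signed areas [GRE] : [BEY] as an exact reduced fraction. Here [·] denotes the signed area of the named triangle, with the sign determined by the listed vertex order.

Work in coordinates with Y = (0, 0), B = (1, 0), R = (0, 1).
1. G lies on line BR with BG:GR = 3:5 ⇒ G = (5/8, 3/8)
2. E is the centroid of triangle RYB ⇒ E = (1/3, 1/3)
2·[GRE] = 5/24, 2·[BEY] = 1/3
[GRE]:[BEY] = 5/24:1/3 = 5/8

[GRE]:[BEY] = 5/8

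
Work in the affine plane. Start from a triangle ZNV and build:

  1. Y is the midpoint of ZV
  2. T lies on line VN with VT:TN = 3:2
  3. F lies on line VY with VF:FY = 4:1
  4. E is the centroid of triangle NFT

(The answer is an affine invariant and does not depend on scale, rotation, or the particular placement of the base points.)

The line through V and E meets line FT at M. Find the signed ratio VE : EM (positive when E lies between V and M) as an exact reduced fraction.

VE:EM = -11/2

Set Z = (0, 0), N = (1, 0), V = (0, 1); any affine frame gives the same invariant.
1. Y is the midpoint of ZV ⇒ Y = (0, 1/2)
2. T lies on line VN with VT:TN = 3:2 ⇒ T = (3/5, 2/5)
3. F lies on line VY with VF:FY = 4:1 ⇒ F = (0, 3/5)
4. E is the centroid of triangle NFT ⇒ E = (8/15, 1/3)
line VE meets FT at M = (24/55, 5/11)
E = V + t·(M−V) with t = 11/9, so VE:EM = 11/9:-2/9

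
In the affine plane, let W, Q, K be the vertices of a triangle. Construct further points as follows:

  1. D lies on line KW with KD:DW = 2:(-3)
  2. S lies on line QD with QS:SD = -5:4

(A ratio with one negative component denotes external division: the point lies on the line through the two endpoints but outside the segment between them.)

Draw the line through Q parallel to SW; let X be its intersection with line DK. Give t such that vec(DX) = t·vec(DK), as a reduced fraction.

t = -3/8

Assign W = (0, 0), Q = (1, 0), K = (0, 1) — the answer is frame-independent, so this choice is without loss of generality.
1. D lies on line KW with KD:DW = 2:(-3) ⇒ D = (0, 3)
2. S lies on line QD with QS:SD = -5:4 ⇒ S = (-4, 15)
through Q parallel to SW: direction (4, -15); meets DK at X = (0, 15/4)
X = D + t·(K−D) with t = -3/8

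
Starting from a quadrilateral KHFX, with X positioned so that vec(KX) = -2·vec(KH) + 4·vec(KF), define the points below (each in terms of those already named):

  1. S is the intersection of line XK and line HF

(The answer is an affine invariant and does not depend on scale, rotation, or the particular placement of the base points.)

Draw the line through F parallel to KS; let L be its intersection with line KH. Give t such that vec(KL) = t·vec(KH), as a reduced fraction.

Assign K = (0, 0), H = (1, 0), F = (0, 1), X = (-2, 4) — the answer is frame-independent, so this choice is without loss of generality.
1. S is the intersection of line XK and line HF ⇒ S = (-1, 2)
through F parallel to KS: direction (-1, 2); meets KH at L = (1/2, 0)
L = K + t·(H−K) with t = 1/2

t = 1/2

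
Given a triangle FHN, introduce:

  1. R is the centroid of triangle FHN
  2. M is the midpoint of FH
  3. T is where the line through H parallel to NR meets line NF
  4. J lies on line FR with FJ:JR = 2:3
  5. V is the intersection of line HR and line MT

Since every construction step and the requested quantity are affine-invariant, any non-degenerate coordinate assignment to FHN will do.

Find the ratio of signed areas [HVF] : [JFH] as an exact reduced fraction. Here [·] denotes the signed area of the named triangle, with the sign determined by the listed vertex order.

Choose coordinates F = (0, 0), H = (1, 0), N = (0, 1).
1. R is the centroid of triangle FHN ⇒ R = (1/3, 1/3)
2. M is the midpoint of FH ⇒ M = (1/2, 0)
3. T is where the line through H parallel to NR meets line NF ⇒ T = (0, 2)
4. J lies on line FR with FJ:JR = 2:3 ⇒ J = (2/15, 2/15)
5. V is the intersection of line HR and line MT ⇒ V = (3/7, 2/7)
2·[HVF] = 2/7, 2·[JFH] = 2/15
[HVF]:[JFH] = 2/7:2/15 = 15/7

[HVF]:[JFH] = 15/7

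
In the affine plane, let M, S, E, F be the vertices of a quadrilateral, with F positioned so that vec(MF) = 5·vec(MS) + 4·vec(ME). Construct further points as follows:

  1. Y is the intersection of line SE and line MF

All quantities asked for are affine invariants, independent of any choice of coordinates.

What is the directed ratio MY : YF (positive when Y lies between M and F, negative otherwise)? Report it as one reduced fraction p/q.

Set M = (0, 0), S = (1, 0), E = (0, 1), F = (5, 4); any affine frame gives the same invariant.
1. Y is the intersection of line SE and line MF ⇒ Y = (5/9, 4/9)
Y = M + t·(F−M) with t = 1/9, so MY:YF = t:(1−t) = 1/9:8/9

MY:YF = 1/8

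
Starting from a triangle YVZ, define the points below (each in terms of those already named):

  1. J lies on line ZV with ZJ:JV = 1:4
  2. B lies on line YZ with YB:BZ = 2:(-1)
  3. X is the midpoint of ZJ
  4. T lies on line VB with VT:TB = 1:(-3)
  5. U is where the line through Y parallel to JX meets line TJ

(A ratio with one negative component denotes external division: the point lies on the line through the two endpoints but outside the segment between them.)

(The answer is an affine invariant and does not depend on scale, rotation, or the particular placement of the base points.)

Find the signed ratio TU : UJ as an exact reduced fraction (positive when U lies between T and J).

TU:UJ = -1/2

Work in coordinates with Y = (0, 0), V = (1, 0), Z = (0, 1).
1. J lies on line ZV with ZJ:JV = 1:4 ⇒ J = (1/5, 4/5)
2. B lies on line YZ with YB:BZ = 2:(-1) ⇒ B = (0, 2)
3. X is the midpoint of ZJ ⇒ X = (1/10, 9/10)
4. T lies on line VB with VT:TB = 1:(-3) ⇒ T = (3/2, -1)
5. U is where the line through Y parallel to JX meets line TJ ⇒ U = (14/5, -14/5)
U = T + t·(J−T) with t = -1, so TU:UJ = t:(1−t) = -1:2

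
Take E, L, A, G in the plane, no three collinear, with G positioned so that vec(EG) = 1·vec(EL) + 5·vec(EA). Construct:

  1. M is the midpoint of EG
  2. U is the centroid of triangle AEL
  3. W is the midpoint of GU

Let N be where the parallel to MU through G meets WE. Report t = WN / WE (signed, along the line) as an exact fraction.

t = -1/3

Work in coordinates with E = (0, 0), L = (1, 0), A = (0, 1), G = (1, 5).
1. M is the midpoint of EG ⇒ M = (1/2, 5/2)
2. U is the centroid of triangle AEL ⇒ U = (1/3, 1/3)
3. W is the midpoint of GU ⇒ W = (2/3, 8/3)
through G parallel to MU: direction (-1/6, -13/6); meets WE at N = (8/9, 32/9)
N = W + t·(E−W) with t = -1/3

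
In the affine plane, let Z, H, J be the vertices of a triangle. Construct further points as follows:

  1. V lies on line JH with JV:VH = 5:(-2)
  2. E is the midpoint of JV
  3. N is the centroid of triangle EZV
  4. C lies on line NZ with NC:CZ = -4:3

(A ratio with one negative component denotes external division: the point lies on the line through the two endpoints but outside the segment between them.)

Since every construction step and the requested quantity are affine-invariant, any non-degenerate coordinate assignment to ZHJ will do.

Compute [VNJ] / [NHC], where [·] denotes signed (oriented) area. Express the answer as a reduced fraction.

Work in coordinates with Z = (0, 0), H = (1, 0), J = (0, 1).
1. V lies on line JH with JV:VH = 5:(-2) ⇒ V = (5/3, -2/3)
2. E is the midpoint of JV ⇒ E = (5/6, 1/6)
3. N is the centroid of triangle EZV ⇒ N = (5/6, -1/6)
4. C lies on line NZ with NC:CZ = -4:3 ⇒ C = (-5/2, 1/2)
2·[VNJ] = -5/9, 2·[NHC] = 2/3
[VNJ]:[NHC] = -5/9:2/3 = -5/6

[VNJ]:[NHC] = -5/6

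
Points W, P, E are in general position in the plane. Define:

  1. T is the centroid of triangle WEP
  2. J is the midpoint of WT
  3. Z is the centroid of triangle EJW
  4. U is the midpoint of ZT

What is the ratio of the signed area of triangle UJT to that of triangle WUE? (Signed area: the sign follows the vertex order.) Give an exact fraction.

Choose coordinates W = (0, 0), P = (1, 0), E = (0, 1).
1. T is the centroid of triangle WEP ⇒ T = (1/3, 1/3)
2. J is the midpoint of WT ⇒ J = (1/6, 1/6)
3. Z is the centroid of triangle EJW ⇒ Z = (1/18, 7/18)
4. U is the midpoint of ZT ⇒ U = (7/36, 13/36)
2·[UJT] = 1/36, 2·[WUE] = 7/36
[UJT]:[WUE] = 1/36:7/36 = 1/7

[UJT]:[WUE] = 1/7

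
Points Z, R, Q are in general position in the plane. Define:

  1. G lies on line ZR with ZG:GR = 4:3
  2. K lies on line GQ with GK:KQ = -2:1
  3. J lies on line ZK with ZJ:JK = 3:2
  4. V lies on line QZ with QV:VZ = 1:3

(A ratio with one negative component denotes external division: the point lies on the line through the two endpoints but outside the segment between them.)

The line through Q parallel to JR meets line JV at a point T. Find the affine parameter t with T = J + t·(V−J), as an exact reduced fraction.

Set Z = (0, 0), R = (1, 0), Q = (0, 1); any affine frame gives the same invariant.
1. G lies on line ZR with ZG:GR = 4:3 ⇒ G = (4/7, 0)
2. K lies on line GQ with GK:KQ = -2:1 ⇒ K = (-4/7, 2)
3. J lies on line ZK with ZJ:JK = 3:2 ⇒ J = (-12/35, 6/5)
4. V lies on line QZ with QV:VZ = 1:3 ⇒ V = (0, 3/4)
through Q parallel to JR: direction (47/35, -6/5); meets JV at T = (-188/315, 23/15)
T = J + t·(V−J) with t = -20/27

t = -20/27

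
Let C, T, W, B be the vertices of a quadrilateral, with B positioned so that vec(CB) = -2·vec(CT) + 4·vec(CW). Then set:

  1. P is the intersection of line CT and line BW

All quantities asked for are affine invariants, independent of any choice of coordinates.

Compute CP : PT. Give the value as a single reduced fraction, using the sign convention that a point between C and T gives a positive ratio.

CP:PT = 2

Work in coordinates with C = (0, 0), T = (1, 0), W = (0, 1), B = (-2, 4).
1. P is the intersection of line CT and line BW ⇒ P = (2/3, 0)
P = C + t·(T−C) with t = 2/3, so CP:PT = t:(1−t) = 2/3:1/3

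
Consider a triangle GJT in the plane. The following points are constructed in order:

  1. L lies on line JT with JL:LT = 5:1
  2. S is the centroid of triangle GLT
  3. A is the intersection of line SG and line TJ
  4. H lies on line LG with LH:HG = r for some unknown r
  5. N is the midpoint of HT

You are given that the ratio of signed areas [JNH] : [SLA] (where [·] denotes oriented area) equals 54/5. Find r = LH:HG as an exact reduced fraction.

Work in coordinates with G = (0, 0), J = (1, 0), T = (0, 1).
1. L lies on line JT with JL:LT = 5:1 ⇒ L = (1/6, 5/6)
2. S is the centroid of triangle GLT ⇒ S = (1/18, 11/18)
3. A is the intersection of line SG and line TJ ⇒ A = (1/12, 11/12)
4. With LH:HG = r, write λ = r/(r+1) so H = L + λ·(G−L); H is affine-linear in λ
5. N is the midpoint of HT ⇒ N is an affine combination of earlier points and hence also affine-linear in λ
Every point depending on H is an affine combination of H and λ-independent points, so each such coordinate is linear in λ; the λ² term in each signed area is a multiple of (G−L)×(G−L) = 0, so 2·[JNH] and 2·[SLA] are each linear in λ. Evaluating at λ=0 and λ=1:
  2·[JNH] = 1/2·λ,   2·[SLA] = 1/36
So [JNH]:[SLA] = (1/2·λ) / (1/36). Setting this equal to 54/5:
  1/2·λ = 54/5·(1/36)  ⇒  λ = 3/5
Then r = λ/(1−λ) = (3/5)/(2/5) = 3/2. Check: with r = 3/2, H = (1/15, 1/3) and [JNH]:[SLA] = 54/5 as required.

r = 3/2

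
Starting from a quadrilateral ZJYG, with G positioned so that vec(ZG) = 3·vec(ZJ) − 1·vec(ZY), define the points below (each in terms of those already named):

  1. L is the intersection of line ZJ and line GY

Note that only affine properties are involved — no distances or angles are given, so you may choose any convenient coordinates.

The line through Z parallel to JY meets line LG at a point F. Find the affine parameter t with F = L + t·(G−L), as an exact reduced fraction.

t = -3

Set Z = (0, 0), J = (1, 0), Y = (0, 1), G = (3, -1); any affine frame gives the same invariant.
1. L is the intersection of line ZJ and line GY ⇒ L = (3/2, 0)
through Z parallel to JY: direction (-1, 1); meets LG at F = (-3, 3)
F = L + t·(G−L) with t = -3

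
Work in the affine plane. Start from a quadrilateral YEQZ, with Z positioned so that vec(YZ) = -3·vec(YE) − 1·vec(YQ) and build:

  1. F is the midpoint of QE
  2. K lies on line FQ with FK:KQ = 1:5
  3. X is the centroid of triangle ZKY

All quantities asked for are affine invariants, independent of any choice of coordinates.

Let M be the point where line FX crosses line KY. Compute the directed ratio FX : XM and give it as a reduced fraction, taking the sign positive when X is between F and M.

Work in coordinates with Y = (0, 0), E = (1, 0), Q = (0, 1), Z = (-3, -1).
1. F is the midpoint of QE ⇒ F = (1/2, 1/2)
2. K lies on line FQ with FK:KQ = 1:5 ⇒ K = (5/12, 7/12)
3. X is the centroid of triangle ZKY ⇒ X = (-31/36, -5/36)
line FX meets KY at M = (65/228, 91/228)
X = F + t·(M−F) with t = 19/3, so FX:XM = 19/3:-16/3

FX:XM = -19/16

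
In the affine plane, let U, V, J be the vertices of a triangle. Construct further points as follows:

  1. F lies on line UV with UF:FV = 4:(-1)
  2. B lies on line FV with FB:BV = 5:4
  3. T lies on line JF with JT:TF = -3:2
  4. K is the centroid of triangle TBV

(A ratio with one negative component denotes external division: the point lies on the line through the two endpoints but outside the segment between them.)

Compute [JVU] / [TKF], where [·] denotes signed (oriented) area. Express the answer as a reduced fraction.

[JVU]:[TKF] = 81/28

Choose coordinates U = (0, 0), V = (1, 0), J = (0, 1).
1. F lies on line UV with UF:FV = 4:(-1) ⇒ F = (4/3, 0)
2. B lies on line FV with FB:BV = 5:4 ⇒ B = (31/27, 0)
3. T lies on line JF with JT:TF = -3:2 ⇒ T = (4, -2)
4. K is the centroid of triangle TBV ⇒ K = (166/81, -2/3)
2·[JVU] = -1, 2·[TKF] = -28/81
[JVU]:[TKF] = -1:-28/81 = 81/28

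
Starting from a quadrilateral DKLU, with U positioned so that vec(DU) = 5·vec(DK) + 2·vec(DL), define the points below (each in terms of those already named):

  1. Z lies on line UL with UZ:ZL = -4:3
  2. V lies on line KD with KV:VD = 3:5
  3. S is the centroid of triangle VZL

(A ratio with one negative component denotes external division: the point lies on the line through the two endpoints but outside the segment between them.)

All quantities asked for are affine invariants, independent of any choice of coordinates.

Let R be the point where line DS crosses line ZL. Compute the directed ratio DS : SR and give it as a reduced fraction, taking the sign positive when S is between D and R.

Assign D = (0, 0), K = (1, 0), L = (0, 1), U = (5, 2) — the answer is frame-independent, so this choice is without loss of generality.
1. Z lies on line UL with UZ:ZL = -4:3 ⇒ Z = (-15, -2)
2. V lies on line KD with KV:VD = 3:5 ⇒ V = (5/8, 0)
3. S is the centroid of triangle VZL ⇒ S = (-115/24, -1/3)
line DS meets ZL at R = (-23/3, -8/15)
S = D + t·(R−D) with t = 5/8, so DS:SR = 5/8:3/8

DS:SR = 5/3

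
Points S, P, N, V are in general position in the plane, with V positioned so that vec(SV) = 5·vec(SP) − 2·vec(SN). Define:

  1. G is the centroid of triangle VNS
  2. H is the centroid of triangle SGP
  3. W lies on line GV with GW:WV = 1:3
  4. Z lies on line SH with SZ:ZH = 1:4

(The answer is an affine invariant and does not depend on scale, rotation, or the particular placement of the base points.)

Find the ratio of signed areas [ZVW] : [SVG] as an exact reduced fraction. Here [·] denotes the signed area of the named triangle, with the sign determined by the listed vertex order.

Choose coordinates S = (0, 0), P = (1, 0), N = (0, 1), V = (5, -2).
1. G is the centroid of triangle VNS ⇒ G = (5/3, -1/3)
2. H is the centroid of triangle SGP ⇒ H = (8/9, -1/9)
3. W lies on line GV with GW:WV = 1:3 ⇒ W = (5/2, -3/4)
4. Z lies on line SH with SZ:ZH = 1:4 ⇒ Z = (8/45, -1/45)
2·[ZVW] = 13/12, 2·[SVG] = 5/3
[ZVW]:[SVG] = 13/12:5/3 = 13/20

[ZVW]:[SVG] = 13/20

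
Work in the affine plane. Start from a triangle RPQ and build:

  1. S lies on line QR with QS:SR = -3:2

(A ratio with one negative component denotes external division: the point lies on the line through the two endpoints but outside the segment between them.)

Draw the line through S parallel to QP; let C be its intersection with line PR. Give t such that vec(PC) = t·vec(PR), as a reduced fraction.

Choose coordinates R = (0, 0), P = (1, 0), Q = (0, 1).
1. S lies on line QR with QS:SR = -3:2 ⇒ S = (0, -2)
through S parallel to QP: direction (1, -1); meets PR at C = (-2, 0)
C = P + t·(R−P) with t = 3

t = 3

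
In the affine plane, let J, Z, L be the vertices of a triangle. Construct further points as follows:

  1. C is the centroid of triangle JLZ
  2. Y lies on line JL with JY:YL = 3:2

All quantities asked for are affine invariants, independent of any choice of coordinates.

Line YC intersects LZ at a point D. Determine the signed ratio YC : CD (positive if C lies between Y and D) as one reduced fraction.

Work in coordinates with J = (0, 0), Z = (1, 0), L = (0, 1).
1. C is the centroid of triangle JLZ ⇒ C = (1/3, 1/3)
2. Y lies on line JL with JY:YL = 3:2 ⇒ Y = (0, 3/5)
line YC meets LZ at D = (2, -1)
C = Y + t·(D−Y) with t = 1/6, so YC:CD = 1/6:5/6

YC:CD = 1/5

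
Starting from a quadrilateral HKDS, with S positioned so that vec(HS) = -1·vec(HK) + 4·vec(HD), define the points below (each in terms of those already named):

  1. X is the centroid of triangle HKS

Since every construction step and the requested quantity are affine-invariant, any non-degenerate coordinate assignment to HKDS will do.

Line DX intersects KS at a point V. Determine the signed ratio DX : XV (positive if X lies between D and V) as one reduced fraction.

Assign H = (0, 0), K = (1, 0), D = (0, 1), S = (-1, 4) — the answer is frame-independent, so this choice is without loss of generality.
1. X is the centroid of triangle HKS ⇒ X = (0, 4/3)
line DX meets KS at V = (0, 2)
X = D + t·(V−D) with t = 1/3, so DX:XV = 1/3:2/3

DX:XV = 1/2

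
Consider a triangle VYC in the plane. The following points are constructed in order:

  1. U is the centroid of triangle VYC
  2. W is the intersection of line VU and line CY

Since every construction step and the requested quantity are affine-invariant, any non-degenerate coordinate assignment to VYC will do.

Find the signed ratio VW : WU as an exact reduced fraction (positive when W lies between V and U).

VW:WU = -3

Work in coordinates with V = (0, 0), Y = (1, 0), C = (0, 1).
1. U is the centroid of triangle VYC ⇒ U = (1/3, 1/3)
2. W is the intersection of line VU and line CY ⇒ W = (1/2, 1/2)
W = V + t·(U−V) with t = 3/2, so VW:WU = t:(1−t) = 3/2:-1/2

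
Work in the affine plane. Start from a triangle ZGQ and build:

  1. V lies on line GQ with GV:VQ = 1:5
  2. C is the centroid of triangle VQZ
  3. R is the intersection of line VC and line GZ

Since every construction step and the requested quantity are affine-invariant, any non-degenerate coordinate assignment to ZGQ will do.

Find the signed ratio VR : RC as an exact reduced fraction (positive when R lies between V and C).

Choose coordinates Z = (0, 0), G = (1, 0), Q = (0, 1).
1. V lies on line GQ with GV:VQ = 1:5 ⇒ V = (5/6, 1/6)
2. C is the centroid of triangle VQZ ⇒ C = (5/18, 7/18)
3. R is the intersection of line VC and line GZ ⇒ R = (5/4, 0)
R = V + t·(C−V) with t = -3/4, so VR:RC = t:(1−t) = -3/4:7/4

VR:RC = -3/7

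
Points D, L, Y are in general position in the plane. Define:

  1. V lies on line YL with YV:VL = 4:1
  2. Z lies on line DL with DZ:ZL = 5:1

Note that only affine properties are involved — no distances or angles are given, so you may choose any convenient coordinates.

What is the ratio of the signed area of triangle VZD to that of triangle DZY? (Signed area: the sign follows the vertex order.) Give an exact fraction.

[VZD]:[DZY] = -1/5

Set D = (0, 0), L = (1, 0), Y = (0, 1); any affine frame gives the same invariant.
1. V lies on line YL with YV:VL = 4:1 ⇒ V = (4/5, 1/5)
2. Z lies on line DL with DZ:ZL = 5:1 ⇒ Z = (5/6, 0)
2·[VZD] = -1/6, 2·[DZY] = 5/6
[VZD]:[DZY] = -1/6:5/6 = -1/5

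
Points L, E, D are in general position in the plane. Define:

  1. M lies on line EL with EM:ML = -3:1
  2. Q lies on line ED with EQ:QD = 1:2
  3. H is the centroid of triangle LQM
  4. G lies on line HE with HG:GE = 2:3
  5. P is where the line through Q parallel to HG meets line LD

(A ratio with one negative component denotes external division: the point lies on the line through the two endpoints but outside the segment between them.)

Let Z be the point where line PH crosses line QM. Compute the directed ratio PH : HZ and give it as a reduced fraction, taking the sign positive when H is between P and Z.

Set L = (0, 0), E = (1, 0), D = (0, 1); any affine frame gives the same invariant.
1. M lies on line EL with EM:ML = -3:1 ⇒ M = (-1/2, 0)
2. Q lies on line ED with EQ:QD = 1:2 ⇒ Q = (2/3, 1/3)
3. H is the centroid of triangle LQM ⇒ H = (1/18, 1/9)
4. G lies on line HE with HG:GE = 2:3 ⇒ G = (13/30, 1/15)
5. P is where the line through Q parallel to HG meets line LD ⇒ P = (0, 7/17)
line PH meets QM at Z = (16/339, 53/339)
H = P + t·(Z−P) with t = 113/96, so PH:HZ = 113/96:-17/96

PH:HZ = -113/17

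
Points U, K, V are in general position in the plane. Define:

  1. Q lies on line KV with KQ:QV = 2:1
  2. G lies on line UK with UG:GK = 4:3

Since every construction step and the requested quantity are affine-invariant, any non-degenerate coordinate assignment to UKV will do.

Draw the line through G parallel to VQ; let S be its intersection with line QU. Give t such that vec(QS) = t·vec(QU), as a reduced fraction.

t = 3/7

Assign U = (0, 0), K = (1, 0), V = (0, 1) — the answer is frame-independent, so this choice is without loss of generality.
1. Q lies on line KV with KQ:QV = 2:1 ⇒ Q = (1/3, 2/3)
2. G lies on line UK with UG:GK = 4:3 ⇒ G = (4/7, 0)
through G parallel to VQ: direction (1/3, -1/3); meets QU at S = (4/21, 8/21)
S = Q + t·(U−Q) with t = 3/7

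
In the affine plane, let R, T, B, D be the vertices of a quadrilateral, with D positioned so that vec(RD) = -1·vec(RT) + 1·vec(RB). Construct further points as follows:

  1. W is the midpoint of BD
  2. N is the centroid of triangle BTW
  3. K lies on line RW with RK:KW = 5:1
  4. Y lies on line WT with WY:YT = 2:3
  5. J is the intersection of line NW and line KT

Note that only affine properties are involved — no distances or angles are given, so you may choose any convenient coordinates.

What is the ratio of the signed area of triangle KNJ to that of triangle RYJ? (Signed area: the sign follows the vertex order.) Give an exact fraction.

Choose coordinates R = (0, 0), T = (1, 0), B = (0, 1), D = (-1, 1).
1. W is the midpoint of BD ⇒ W = (-1/2, 1)
2. N is the centroid of triangle BTW ⇒ N = (1/6, 2/3)
3. K lies on line RW with RK:KW = 5:1 ⇒ K = (-5/12, 5/6)
4. Y lies on line WT with WY:YT = 2:3 ⇒ Y = (1/10, 3/5)
5. J is the intersection of line NW and line KT ⇒ J = (-11/6, 5/3)
2·[KNJ] = 1/4, 2·[RYJ] = 19/15
[KNJ]:[RYJ] = 1/4:19/15 = 15/76

[KNJ]:[RYJ] = 15/76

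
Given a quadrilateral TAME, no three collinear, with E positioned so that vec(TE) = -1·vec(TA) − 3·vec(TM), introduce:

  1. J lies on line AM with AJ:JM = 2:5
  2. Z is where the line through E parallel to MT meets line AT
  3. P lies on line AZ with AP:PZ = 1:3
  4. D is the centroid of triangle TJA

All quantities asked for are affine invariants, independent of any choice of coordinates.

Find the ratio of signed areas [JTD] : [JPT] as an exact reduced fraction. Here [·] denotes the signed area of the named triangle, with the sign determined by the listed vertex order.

Assign T = (0, 0), A = (1, 0), M = (0, 1), E = (-1, -3) — the answer is frame-independent, so this choice is without loss of generality.
1. J lies on line AM with AJ:JM = 2:5 ⇒ J = (5/7, 2/7)
2. Z is where the line through E parallel to MT meets line AT ⇒ Z = (-1, 0)
3. P lies on line AZ with AP:PZ = 1:3 ⇒ P = (1/2, 0)
4. D is the centroid of triangle TJA ⇒ D = (4/7, 2/21)
2·[JTD] = 2/21, 2·[JPT] = -1/7
[JTD]:[JPT] = 2/21:-1/7 = -2/3

[JTD]:[JPT] = -2/3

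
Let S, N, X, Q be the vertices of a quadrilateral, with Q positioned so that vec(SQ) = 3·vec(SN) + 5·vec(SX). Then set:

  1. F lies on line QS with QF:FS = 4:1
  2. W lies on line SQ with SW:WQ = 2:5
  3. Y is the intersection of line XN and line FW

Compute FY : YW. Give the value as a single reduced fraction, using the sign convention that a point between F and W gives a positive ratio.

FY:YW = -7/15

Set S = (0, 0), N = (1, 0), X = (0, 1), Q = (3, 5); any affine frame gives the same invariant.
1. F lies on line QS with QF:FS = 4:1 ⇒ F = (3/5, 1)
2. W lies on line SQ with SW:WQ = 2:5 ⇒ W = (6/7, 10/7)
3. Y is the intersection of line XN and line FW ⇒ Y = (3/8, 5/8)
Y = F + t·(W−F) with t = -7/8, so FY:YW = t:(1−t) = -7/8:15/8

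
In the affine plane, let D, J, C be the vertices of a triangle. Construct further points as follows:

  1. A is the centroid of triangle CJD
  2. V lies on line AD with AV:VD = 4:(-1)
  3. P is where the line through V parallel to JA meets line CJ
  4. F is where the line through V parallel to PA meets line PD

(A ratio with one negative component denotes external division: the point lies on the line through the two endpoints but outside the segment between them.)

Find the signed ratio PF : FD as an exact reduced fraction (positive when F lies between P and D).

PF:FD = -4

Assign D = (0, 0), J = (1, 0), C = (0, 1) — the answer is frame-independent, so this choice is without loss of generality.
1. A is the centroid of triangle CJD ⇒ A = (1/3, 1/3)
2. V lies on line AD with AV:VD = 4:(-1) ⇒ V = (-1/9, -1/9)
3. P is where the line through V parallel to JA meets line CJ ⇒ P = (7/3, -4/3)
4. F is where the line through V parallel to PA meets line PD ⇒ F = (-7/9, 4/9)
F = P + t·(D−P) with t = 4/3, so PF:FD = t:(1−t) = 4/3:-1/3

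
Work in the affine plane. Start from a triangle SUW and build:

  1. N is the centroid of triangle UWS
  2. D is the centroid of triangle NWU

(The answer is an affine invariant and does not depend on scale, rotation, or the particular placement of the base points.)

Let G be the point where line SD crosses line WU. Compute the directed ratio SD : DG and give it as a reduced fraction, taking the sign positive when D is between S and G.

SD:DG = 8

Assign S = (0, 0), U = (1, 0), W = (0, 1) — the answer is frame-independent, so this choice is without loss of generality.
1. N is the centroid of triangle UWS ⇒ N = (1/3, 1/3)
2. D is the centroid of triangle NWU ⇒ D = (4/9, 4/9)
line SD meets WU at G = (1/2, 1/2)
D = S + t·(G−S) with t = 8/9, so SD:DG = 8/9:1/9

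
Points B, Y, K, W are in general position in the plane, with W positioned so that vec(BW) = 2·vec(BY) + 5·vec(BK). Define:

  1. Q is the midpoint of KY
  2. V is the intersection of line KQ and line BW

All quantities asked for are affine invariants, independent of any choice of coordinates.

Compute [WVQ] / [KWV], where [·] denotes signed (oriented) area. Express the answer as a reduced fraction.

[WVQ]:[KWV] = -3/4

Work in coordinates with B = (0, 0), Y = (1, 0), K = (0, 1), W = (2, 5).
1. Q is the midpoint of KY ⇒ Q = (1/2, 1/2)
2. V is the intersection of line KQ and line BW ⇒ V = (2/7, 5/7)
2·[WVQ] = 9/7, 2·[KWV] = -12/7
[WVQ]:[KWV] = 9/7:-12/7 = -3/4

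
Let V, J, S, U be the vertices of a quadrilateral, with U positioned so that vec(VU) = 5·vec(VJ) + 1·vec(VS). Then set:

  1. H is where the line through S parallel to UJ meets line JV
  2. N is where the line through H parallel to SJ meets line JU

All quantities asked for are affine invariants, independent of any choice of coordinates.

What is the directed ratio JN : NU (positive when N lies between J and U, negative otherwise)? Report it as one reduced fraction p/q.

JN:NU = -1/2

Work in coordinates with V = (0, 0), J = (1, 0), S = (0, 1), U = (5, 1).
1. H is where the line through S parallel to UJ meets line JV ⇒ H = (-4, 0)
2. N is where the line through H parallel to SJ meets line JU ⇒ N = (-3, -1)
N = J + t·(U−J) with t = -1, so JN:NU = t:(1−t) = -1:2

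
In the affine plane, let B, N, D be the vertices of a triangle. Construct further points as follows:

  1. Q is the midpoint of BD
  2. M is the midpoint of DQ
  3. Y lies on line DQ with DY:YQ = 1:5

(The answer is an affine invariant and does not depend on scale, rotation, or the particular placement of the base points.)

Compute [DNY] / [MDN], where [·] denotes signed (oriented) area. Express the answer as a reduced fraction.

[DNY]:[MDN] = 1/3

Assign B = (0, 0), N = (1, 0), D = (0, 1) — the answer is frame-independent, so this choice is without loss of generality.
1. Q is the midpoint of BD ⇒ Q = (0, 1/2)
2. M is the midpoint of DQ ⇒ M = (0, 3/4)
3. Y lies on line DQ with DY:YQ = 1:5 ⇒ Y = (0, 11/12)
2·[DNY] = -1/12, 2·[MDN] = -1/4
[DNY]:[MDN] = -1/12:-1/4 = 1/3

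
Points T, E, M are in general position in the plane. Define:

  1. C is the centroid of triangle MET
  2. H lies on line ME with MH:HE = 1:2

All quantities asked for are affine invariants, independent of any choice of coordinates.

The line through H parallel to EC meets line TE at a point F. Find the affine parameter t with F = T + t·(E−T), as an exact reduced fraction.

t = 5/3

Work in coordinates with T = (0, 0), E = (1, 0), M = (0, 1).
1. C is the centroid of triangle MET ⇒ C = (1/3, 1/3)
2. H lies on line ME with MH:HE = 1:2 ⇒ H = (1/3, 2/3)
through H parallel to EC: direction (-2/3, 1/3); meets TE at F = (5/3, 0)
F = T + t·(E−T) with t = 5/3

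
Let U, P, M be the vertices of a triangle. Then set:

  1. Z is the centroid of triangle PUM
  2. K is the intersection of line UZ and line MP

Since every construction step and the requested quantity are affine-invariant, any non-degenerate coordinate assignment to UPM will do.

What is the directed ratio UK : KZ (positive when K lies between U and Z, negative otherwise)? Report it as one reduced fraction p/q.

Work in coordinates with U = (0, 0), P = (1, 0), M = (0, 1).
1. Z is the centroid of triangle PUM ⇒ Z = (1/3, 1/3)
2. K is the intersection of line UZ and line MP ⇒ K = (1/2, 1/2)
K = U + t·(Z−U) with t = 3/2, so UK:KZ = t:(1−t) = 3/2:-1/2

UK:KZ = -3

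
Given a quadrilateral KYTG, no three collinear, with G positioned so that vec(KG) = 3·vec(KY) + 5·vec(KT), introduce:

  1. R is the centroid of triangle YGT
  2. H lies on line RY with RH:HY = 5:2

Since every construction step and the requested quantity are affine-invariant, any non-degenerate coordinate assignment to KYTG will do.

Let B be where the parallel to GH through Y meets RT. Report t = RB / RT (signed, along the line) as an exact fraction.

t = -7/12

Assign K = (0, 0), Y = (1, 0), T = (0, 1), G = (3, 5) — the answer is frame-independent, so this choice is without loss of generality.
1. R is the centroid of triangle YGT ⇒ R = (4/3, 2)
2. H lies on line RY with RH:HY = 5:2 ⇒ H = (23/21, 4/7)
through Y parallel to GH: direction (-40/21, -31/7); meets RT at B = (19/9, 31/12)
B = R + t·(T−R) with t = -7/12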